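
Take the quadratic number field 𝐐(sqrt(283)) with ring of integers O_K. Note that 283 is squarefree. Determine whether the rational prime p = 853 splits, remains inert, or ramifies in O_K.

d = 283 ≡ 3 (mod 4), so O_K = ℤ[√283] and disc(K) = 4d = 1132.
853 ∤ 1132, so 853 is unramified.
Euler's criterion: 283^426 mod 853 = 1. Thus (283|853) = 1.
d is a quadratic residue mod p, hence 853 splits in O_K.

p splits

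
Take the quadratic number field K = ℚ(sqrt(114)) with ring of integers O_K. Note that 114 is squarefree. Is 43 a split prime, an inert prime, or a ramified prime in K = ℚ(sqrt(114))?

inert

Since 114 ≢ 1 mod 4, the ring of integers is ℤ[√114] with discriminant 4·114 = 456.
43 ∤ 456, so 43 is unramified.
Legendre symbol by Euler's criterion: (114/43) ≡ 114^21 ≡ 42 (mod 43), i.e. (114/43) = -1.
Legendre symbol -1 ⇒ 43 is inert.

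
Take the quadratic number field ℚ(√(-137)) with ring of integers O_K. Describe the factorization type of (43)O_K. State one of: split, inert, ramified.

splits completely

Since -137 ≢ 1 mod 4, the ring of integers is ℤ[√-137] with discriminant 4·(-137) = -548.
43 ∤ -548, so 43 is unramified.
Legendre symbol by Euler's criterion: (-137/43) ≡ (-137)^21 ≡ 1 (mod 43), i.e. (-137/43) = 1.
Legendre symbol 1 ⇒ 43 is split.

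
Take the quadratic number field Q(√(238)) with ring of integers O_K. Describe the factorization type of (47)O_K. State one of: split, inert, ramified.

238 mod 4 = 2, hence disc K = 4·238 = 952 and O_K = ℤ[√238].
disc(K) = 952 is not divisible by 47; 47 is unramified.
Euler's criterion: 238^23 mod 47 = 1. Thus (238|47) = 1.
(238/47) = 1, so 47 splits.

splits completely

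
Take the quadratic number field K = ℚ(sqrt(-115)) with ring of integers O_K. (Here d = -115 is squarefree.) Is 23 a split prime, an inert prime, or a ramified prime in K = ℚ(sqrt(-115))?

23 is ramified

d = -115 ≡ 1 (mod 4), so O_K = ℤ[(1+√-115)/2] and disc(K) = d = -115.
23 divides disc(K) = -115, so 23 ramifies.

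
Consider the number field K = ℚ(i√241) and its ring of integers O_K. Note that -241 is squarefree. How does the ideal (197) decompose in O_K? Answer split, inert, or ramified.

inert — (197) stays prime in O_K

-241 mod 4 = 3, hence disc K = 4·(-241) = -964 and O_K = ℤ[√-241].
Since gcd(197, -964) = 1 the prime 197 does not ramify.
(-241/197) = 153^98 mod 197 = 196, giving Legendre symbol -1.
d is a non-residue mod p, hence 197 remains inert in O_K.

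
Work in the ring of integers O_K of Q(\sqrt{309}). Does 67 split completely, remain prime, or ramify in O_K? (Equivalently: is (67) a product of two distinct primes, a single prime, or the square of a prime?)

inert — (67) stays prime in O_K

d = 309 ≡ 1 (mod 4), so O_K = ℤ[(1+√309)/2] and disc(K) = d = 309.
Since gcd(67, 309) = 1 the prime 67 does not ramify.
Euler's criterion: 309^33 mod 67 = 66. Thus (309|67) = -1.
(309/67) = -1, so 67 is inert.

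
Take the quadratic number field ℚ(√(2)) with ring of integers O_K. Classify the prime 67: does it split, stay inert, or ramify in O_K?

inert

Since 2 ≢ 1 mod 4, the ring of integers is ℤ[√2] with discriminant 4·2 = 8.
disc(K) = 8 is not divisible by 67; 67 is unramified.
(2/67) = 2^33 mod 67 = 66, giving Legendre symbol -1.
Legendre symbol -1 ⇒ 67 is inert.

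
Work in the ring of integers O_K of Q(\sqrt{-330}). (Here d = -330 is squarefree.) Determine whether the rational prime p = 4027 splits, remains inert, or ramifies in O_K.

-330 mod 4 = 2, hence disc K = 4·(-330) = -1320 and O_K = ℤ[√-330].
disc(K) = -1320 is not divisible by 4027; 4027 is unramified.
Compute (-330/4027) via Euler: 3697^((4027-1)/2) mod 4027 = 4026, so (-330/4027) = -1.
(-330/4027) = -1, so 4027 is inert.

remains prime (inert)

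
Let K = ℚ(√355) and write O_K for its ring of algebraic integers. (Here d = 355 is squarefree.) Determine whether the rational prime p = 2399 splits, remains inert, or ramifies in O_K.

355 mod 4 = 3, hence disc K = 4·355 = 1420 and O_K = ℤ[√355].
disc(K) = 1420 is not divisible by 2399; 2399 is unramified.
Euler's criterion: 355^1199 mod 2399 = 1. Thus (355|2399) = 1.
d is a quadratic residue mod p, hence 2399 splits in O_K.

p splits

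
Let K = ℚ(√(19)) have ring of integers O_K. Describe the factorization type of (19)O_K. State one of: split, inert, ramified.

d = 19 ≡ 3 (mod 4), so O_K = ℤ[√19] and disc(K) = 4d = 76.
19 divides disc(K) = 76, so 19 ramifies.

ramified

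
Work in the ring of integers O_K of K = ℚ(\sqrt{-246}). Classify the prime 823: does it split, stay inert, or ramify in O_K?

-246 mod 4 = 2, hence disc K = 4·(-246) = -984 and O_K = ℤ[√-246].
disc(K) = -984 is not divisible by 823; 823 is unramified.
Compute (-246/823) via Euler: 577^((823-1)/2) mod 823 = 822, so (-246/823) = -1.
d is a non-residue mod p, hence 823 remains inert in O_K.

remains prime (inert)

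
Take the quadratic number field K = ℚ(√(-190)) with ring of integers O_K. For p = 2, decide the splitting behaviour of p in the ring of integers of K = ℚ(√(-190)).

ramified — (2) = 𝔭²

-190 mod 4 = 2, hence disc K = 4·(-190) = -760 and O_K = ℤ[√-190].
disc(K) = -760 = 2·(-380), so p = 2 is ramified.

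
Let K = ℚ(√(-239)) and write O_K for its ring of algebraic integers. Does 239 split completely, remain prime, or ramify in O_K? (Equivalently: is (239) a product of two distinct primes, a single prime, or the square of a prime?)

Since -239 ≡ 1 mod 4, the ring of integers is ℤ[(1+√-239)/2] with discriminant -239.
Ramification test: 239 | -239. The prime 239 ramifies in K.

ramifies in O_K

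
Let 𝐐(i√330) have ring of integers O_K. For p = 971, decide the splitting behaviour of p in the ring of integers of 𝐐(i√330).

d = -330 ≡ 2 (mod 4), so O_K = ℤ[√-330] and disc(K) = 4d = -1320.
disc(K) = -1320 is not divisible by 971; 971 is unramified.
Euler's criterion: (-330)^485 mod 971 = 970. Thus (-330|971) = -1.
(-330/971) = -1, so 971 is inert.

971 remains inert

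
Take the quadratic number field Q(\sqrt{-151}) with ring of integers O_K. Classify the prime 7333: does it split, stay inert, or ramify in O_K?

p splits

-151 mod 4 = 1, hence disc K = -151 and O_K = ℤ[(1+√-151)/2].
Since gcd(7333, -151) = 1 the prime 7333 does not ramify.
(-151/7333) = 7182^3666 mod 7333 = 1, giving Legendre symbol 1.
Legendre symbol 1 ⇒ 7333 is split.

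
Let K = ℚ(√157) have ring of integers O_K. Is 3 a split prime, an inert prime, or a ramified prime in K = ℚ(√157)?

157 mod 4 = 1, hence disc K = 157 and O_K = ℤ[(1+√157)/2].
3 ∤ 157, so 3 is unramified.
Legendre symbol by Euler's criterion: (157/3) ≡ 157^1 ≡ 1 (mod 3), i.e. (157/3) = 1.
d is a quadratic residue mod p, hence 3 splits in O_K.

split — (3) = 𝔭₁𝔭₂ with 𝔭₁ ≠ 𝔭₂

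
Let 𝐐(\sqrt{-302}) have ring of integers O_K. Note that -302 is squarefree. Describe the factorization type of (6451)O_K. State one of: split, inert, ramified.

split

Since -302 ≢ 1 mod 4, the ring of integers is ℤ[√-302] with discriminant 4·(-302) = -1208.
disc(K) = -1208 is not divisible by 6451; 6451 is unramified.
Euler's criterion: (-302)^3225 mod 6451 = 1. Thus (-302|6451) = 1.
Legendre symbol 1 ⇒ 6451 is split.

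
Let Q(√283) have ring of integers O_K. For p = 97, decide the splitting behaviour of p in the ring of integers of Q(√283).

283 mod 4 = 3, hence disc K = 4·283 = 1132 and O_K = ℤ[√283].
disc(K) = 1132 is not divisible by 97; 97 is unramified.
Legendre symbol by Euler's criterion: (283/97) ≡ 283^48 ≡ 1 (mod 97), i.e. (283/97) = 1.
d is a quadratic residue mod p, hence 97 splits in O_K.

97 splits in O_K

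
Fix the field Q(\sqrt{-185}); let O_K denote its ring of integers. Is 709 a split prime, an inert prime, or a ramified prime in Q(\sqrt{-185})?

inert — (709) stays prime in O_K

-185 mod 4 = 3, hence disc K = 4·(-185) = -740 and O_K = ℤ[√-185].
Since gcd(709, -740) = 1 the prime 709 does not ramify.
(-185/709) = 524^354 mod 709 = 708, giving Legendre symbol -1.
d is a non-residue mod p, hence 709 remains inert in O_K.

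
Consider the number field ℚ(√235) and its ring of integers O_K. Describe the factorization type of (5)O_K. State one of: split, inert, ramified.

d = 235 ≡ 3 (mod 4), so O_K = ℤ[√235] and disc(K) = 4d = 940.
5 divides disc(K) = 940, so 5 ramifies.

ramified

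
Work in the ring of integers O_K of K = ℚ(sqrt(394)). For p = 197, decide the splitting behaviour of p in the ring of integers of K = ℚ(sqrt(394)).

d = 394 ≡ 2 (mod 4), so O_K = ℤ[√394] and disc(K) = 4d = 1576.
Ramification test: 197 | 1576. The prime 197 ramifies in K.

ramified — (197) = 𝔭²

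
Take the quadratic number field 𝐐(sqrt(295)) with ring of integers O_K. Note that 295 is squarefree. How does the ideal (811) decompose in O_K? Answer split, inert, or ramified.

d = 295 ≡ 3 (mod 4), so O_K = ℤ[√295] and disc(K) = 4d = 1180.
Since gcd(811, 1180) = 1 the prime 811 does not ramify.
Compute (295/811) via Euler: 295^((811-1)/2) mod 811 = 1, so (295/811) = 1.
Legendre symbol 1 ⇒ 811 is split.

splits completely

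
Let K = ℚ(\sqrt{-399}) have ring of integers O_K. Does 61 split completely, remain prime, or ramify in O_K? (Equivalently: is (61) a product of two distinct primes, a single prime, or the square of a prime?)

d = -399 ≡ 1 (mod 4), so O_K = ℤ[(1+√-399)/2] and disc(K) = d = -399.
disc(K) = -399 is not divisible by 61; 61 is unramified.
Legendre symbol by Euler's criterion: (-399/61) ≡ (-399)^30 ≡ 60 (mod 61), i.e. (-399/61) = -1.
(-399/61) = -1, so 61 is inert.

remains prime (inert)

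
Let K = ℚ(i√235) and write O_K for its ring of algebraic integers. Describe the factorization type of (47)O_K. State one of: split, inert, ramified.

ramified — (47) = 𝔭²

-235 mod 4 = 1, hence disc K = -235 and O_K = ℤ[(1+√-235)/2].
47 divides disc(K) = -235, so 47 ramifies.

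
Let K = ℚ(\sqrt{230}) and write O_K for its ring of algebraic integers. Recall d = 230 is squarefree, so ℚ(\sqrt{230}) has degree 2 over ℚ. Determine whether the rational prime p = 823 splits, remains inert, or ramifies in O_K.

823 splits in O_K

230 mod 4 = 2, hence disc K = 4·230 = 920 and O_K = ℤ[√230].
Since gcd(823, 920) = 1 the prime 823 does not ramify.
(230/823) = 230^411 mod 823 = 1, giving Legendre symbol 1.
(230/823) = 1, so 823 splits.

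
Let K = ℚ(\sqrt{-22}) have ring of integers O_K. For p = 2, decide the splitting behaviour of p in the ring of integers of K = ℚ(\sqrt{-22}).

Since -22 ≢ 1 mod 4, the ring of integers is ℤ[√-22] with discriminant 4·(-22) = -88.
2 divides disc(K) = -88, so 2 ramifies.

2 is ramified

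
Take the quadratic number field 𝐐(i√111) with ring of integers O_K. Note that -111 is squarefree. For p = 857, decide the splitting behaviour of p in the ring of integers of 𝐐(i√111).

-111 mod 4 = 1, hence disc K = -111 and O_K = ℤ[(1+√-111)/2].
857 ∤ -111, so 857 is unramified.
Euler's criterion: (-111)^428 mod 857 = 1. Thus (-111|857) = 1.
d is a quadratic residue mod p, hence 857 splits in O_K.

split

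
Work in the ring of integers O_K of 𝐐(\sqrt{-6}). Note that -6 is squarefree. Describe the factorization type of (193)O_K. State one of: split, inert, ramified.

d = -6 ≡ 2 (mod 4), so O_K = ℤ[√-6] and disc(K) = 4d = -24.
Since gcd(193, -24) = 1 the prime 193 does not ramify.
Legendre symbol by Euler's criterion: (-6/193) ≡ (-6)^96 ≡ 1 (mod 193), i.e. (-6/193) = 1.
d is a quadratic residue mod p, hence 193 splits in O_K.

splits completely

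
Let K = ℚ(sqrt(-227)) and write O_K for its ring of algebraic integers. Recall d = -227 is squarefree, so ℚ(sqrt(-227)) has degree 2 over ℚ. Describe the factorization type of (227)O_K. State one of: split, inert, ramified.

p ramifies

Since -227 ≡ 1 mod 4, the ring of integers is ℤ[(1+√-227)/2] with discriminant -227.
Ramification test: 227 | -227. The prime 227 ramifies in K.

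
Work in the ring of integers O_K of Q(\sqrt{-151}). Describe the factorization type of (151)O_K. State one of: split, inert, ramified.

151 is ramified

-151 mod 4 = 1, hence disc K = -151 and O_K = ℤ[(1+√-151)/2].
disc(K) = -151 = 151·(-1), so p = 151 is ramified.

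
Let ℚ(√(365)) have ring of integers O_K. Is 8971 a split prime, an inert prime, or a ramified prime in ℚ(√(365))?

d = 365 ≡ 1 (mod 4), so O_K = ℤ[(1+√365)/2] and disc(K) = d = 365.
disc(K) = 365 is not divisible by 8971; 8971 is unramified.
Compute (365/8971) via Euler: 365^((8971-1)/2) mod 8971 = 1, so (365/8971) = 1.
d is a quadratic residue mod p, hence 8971 splits in O_K.

split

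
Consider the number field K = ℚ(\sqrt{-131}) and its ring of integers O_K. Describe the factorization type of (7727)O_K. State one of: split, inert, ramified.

-131 mod 4 = 1, hence disc K = -131 and O_K = ℤ[(1+√-131)/2].
Since gcd(7727, -131) = 1 the prime 7727 does not ramify.
Compute (-131/7727) via Euler: 7596^((7727-1)/2) mod 7727 = 1, so (-131/7727) = 1.
Legendre symbol 1 ⇒ 7727 is split.

7727 splits in O_K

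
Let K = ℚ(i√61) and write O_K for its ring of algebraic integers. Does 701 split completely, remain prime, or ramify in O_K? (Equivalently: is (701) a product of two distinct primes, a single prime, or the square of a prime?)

-61 mod 4 = 3, hence disc K = 4·(-61) = -244 and O_K = ℤ[√-61].
701 ∤ -244, so 701 is unramified.
Legendre symbol by Euler's criterion: (-61/701) ≡ (-61)^350 ≡ 700 (mod 701), i.e. (-61/701) = -1.
(-61/701) = -1, so 701 is inert.

remains prime (inert)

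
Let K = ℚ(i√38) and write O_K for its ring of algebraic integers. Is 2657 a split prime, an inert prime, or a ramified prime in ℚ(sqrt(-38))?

-38 mod 4 = 2, hence disc K = 4·(-38) = -152 and O_K = ℤ[√-38].
disc(K) = -152 is not divisible by 2657; 2657 is unramified.
Euler's criterion: (-38)^1328 mod 2657 = 1. Thus (-38|2657) = 1.
d is a quadratic residue mod p, hence 2657 splits in O_K.

split — (2657) = 𝔭₁𝔭₂ with 𝔭₁ ≠ 𝔭₂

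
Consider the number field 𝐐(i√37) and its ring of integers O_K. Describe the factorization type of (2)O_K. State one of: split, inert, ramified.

ramified — (2) = 𝔭²

-37 mod 4 = 3, hence disc K = 4·(-37) = -148 and O_K = ℤ[√-37].
2 divides disc(K) = -148, so 2 ramifies.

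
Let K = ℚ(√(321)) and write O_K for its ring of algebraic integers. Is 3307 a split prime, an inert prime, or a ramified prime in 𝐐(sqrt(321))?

321 mod 4 = 1, hence disc K = 321 and O_K = ℤ[(1+√321)/2].
Since gcd(3307, 321) = 1 the prime 3307 does not ramify.
(321/3307) = 321^1653 mod 3307 = 3306, giving Legendre symbol -1.
(321/3307) = -1, so 3307 is inert.

p is inert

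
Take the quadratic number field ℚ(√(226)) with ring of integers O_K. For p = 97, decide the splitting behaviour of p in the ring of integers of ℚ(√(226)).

226 mod 4 = 2, hence disc K = 4·226 = 904 and O_K = ℤ[√226].
97 ∤ 904, so 97 is unramified.
(226/97) = 32^48 mod 97 = 1, giving Legendre symbol 1.
(226/97) = 1, so 97 splits.

97 splits in O_K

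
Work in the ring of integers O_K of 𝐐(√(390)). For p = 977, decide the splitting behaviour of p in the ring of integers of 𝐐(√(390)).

p is inert

d = 390 ≡ 2 (mod 4), so O_K = ℤ[√390] and disc(K) = 4d = 1560.
Since gcd(977, 1560) = 1 the prime 977 does not ramify.
Euler's criterion: 390^488 mod 977 = 976. Thus (390|977) = -1.
(390/977) = -1, so 977 is inert.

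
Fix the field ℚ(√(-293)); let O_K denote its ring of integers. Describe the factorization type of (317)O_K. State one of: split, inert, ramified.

317 splits in O_K

-293 mod 4 = 3, hence disc K = 4·(-293) = -1172 and O_K = ℤ[√-293].
disc(K) = -1172 is not divisible by 317; 317 is unramified.
(-293/317) = 24^158 mod 317 = 1, giving Legendre symbol 1.
(-293/317) = 1, so 317 splits.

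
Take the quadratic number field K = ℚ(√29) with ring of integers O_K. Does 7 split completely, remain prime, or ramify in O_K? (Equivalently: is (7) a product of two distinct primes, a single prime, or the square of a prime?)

29 mod 4 = 1, hence disc K = 29 and O_K = ℤ[(1+√29)/2].
7 ∤ 29, so 7 is unramified.
Compute (29/7) via Euler: 1^((7-1)/2) mod 7 = 1, so (29/7) = 1.
(29/7) = 1, so 7 splits.

7 splits in O_K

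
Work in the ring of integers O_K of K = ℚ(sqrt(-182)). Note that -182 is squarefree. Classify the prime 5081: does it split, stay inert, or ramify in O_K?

split

Since -182 ≢ 1 mod 4, the ring of integers is ℤ[√-182] with discriminant 4·(-182) = -728.
5081 ∤ -728, so 5081 is unramified.
Compute (-182/5081) via Euler: 4899^((5081-1)/2) mod 5081 = 1, so (-182/5081) = 1.
Legendre symbol 1 ⇒ 5081 is split.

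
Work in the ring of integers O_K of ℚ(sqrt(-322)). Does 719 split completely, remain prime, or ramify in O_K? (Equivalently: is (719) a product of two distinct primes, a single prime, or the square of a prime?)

Since -322 ≢ 1 mod 4, the ring of integers is ℤ[√-322] with discriminant 4·(-322) = -1288.
disc(K) = -1288 is not divisible by 719; 719 is unramified.
Legendre symbol by Euler's criterion: (-322/719) ≡ (-322)^359 ≡ 1 (mod 719), i.e. (-322/719) = 1.
d is a quadratic residue mod p, hence 719 splits in O_K.

p splits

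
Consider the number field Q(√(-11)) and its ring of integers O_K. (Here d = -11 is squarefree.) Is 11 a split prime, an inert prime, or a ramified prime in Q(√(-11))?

p ramifies

Since -11 ≡ 1 mod 4, the ring of integers is ℤ[(1+√-11)/2] with discriminant -11.
disc(K) = -11 = 11·(-1), so p = 11 is ramified.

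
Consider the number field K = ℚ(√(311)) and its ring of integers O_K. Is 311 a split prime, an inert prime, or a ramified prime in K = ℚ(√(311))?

311 mod 4 = 3, hence disc K = 4·311 = 1244 and O_K = ℤ[√311].
Ramification test: 311 | 1244. The prime 311 ramifies in K.

311 is ramified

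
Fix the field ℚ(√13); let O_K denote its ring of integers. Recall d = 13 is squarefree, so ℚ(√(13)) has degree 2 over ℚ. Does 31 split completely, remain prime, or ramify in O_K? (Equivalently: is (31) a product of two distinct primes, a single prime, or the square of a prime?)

13 mod 4 = 1, hence disc K = 13 and O_K = ℤ[(1+√13)/2].
Since gcd(31, 13) = 1 the prime 31 does not ramify.
Compute (13/31) via Euler: 13^((31-1)/2) mod 31 = 30, so (13/31) = -1.
d is a non-residue mod p, hence 31 remains inert in O_K.

remains prime (inert)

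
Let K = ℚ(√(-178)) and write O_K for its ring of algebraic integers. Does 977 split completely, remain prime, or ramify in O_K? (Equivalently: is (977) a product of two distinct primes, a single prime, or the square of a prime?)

splits completely

Since -178 ≢ 1 mod 4, the ring of integers is ℤ[√-178] with discriminant 4·(-178) = -712.
disc(K) = -712 is not divisible by 977; 977 is unramified.
(-178/977) = 799^488 mod 977 = 1, giving Legendre symbol 1.
(-178/977) = 1, so 977 splits.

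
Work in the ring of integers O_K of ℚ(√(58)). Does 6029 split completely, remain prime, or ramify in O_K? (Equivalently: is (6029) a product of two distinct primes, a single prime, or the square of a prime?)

split

d = 58 ≡ 2 (mod 4), so O_K = ℤ[√58] and disc(K) = 4d = 232.
6029 ∤ 232, so 6029 is unramified.
Compute (58/6029) via Euler: 58^((6029-1)/2) mod 6029 = 1, so (58/6029) = 1.
d is a quadratic residue mod p, hence 6029 splits in O_K.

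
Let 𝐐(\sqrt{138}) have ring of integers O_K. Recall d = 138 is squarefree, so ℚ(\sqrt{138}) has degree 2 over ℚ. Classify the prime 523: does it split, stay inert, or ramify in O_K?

splits completely

138 mod 4 = 2, hence disc K = 4·138 = 552 and O_K = ℤ[√138].
Since gcd(523, 552) = 1 the prime 523 does not ramify.
(138/523) = 138^261 mod 523 = 1, giving Legendre symbol 1.
d is a quadratic residue mod p, hence 523 splits in O_K.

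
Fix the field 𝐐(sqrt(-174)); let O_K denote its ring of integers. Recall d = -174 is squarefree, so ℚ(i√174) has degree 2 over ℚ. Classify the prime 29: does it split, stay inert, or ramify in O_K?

ramified

d = -174 ≡ 2 (mod 4), so O_K = ℤ[√-174] and disc(K) = 4d = -696.
Ramification test: 29 | -696. The prime 29 ramifies in K.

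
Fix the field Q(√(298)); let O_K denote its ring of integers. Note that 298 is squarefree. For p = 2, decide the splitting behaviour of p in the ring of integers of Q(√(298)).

ramified

d = 298 ≡ 2 (mod 4), so O_K = ℤ[√298] and disc(K) = 4d = 1192.
Ramification test: 2 | 1192. The prime 2 ramifies in K.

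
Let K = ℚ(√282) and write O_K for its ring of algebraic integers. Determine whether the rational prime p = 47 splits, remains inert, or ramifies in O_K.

ramified — (47) = 𝔭²

Since 282 ≢ 1 mod 4, the ring of integers is ℤ[√282] with discriminant 4·282 = 1128.
47 divides disc(K) = 1128, so 47 ramifies.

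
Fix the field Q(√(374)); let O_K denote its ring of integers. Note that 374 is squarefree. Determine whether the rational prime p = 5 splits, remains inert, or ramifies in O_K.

Since 374 ≢ 1 mod 4, the ring of integers is ℤ[√374] with discriminant 4·374 = 1496.
Since gcd(5, 1496) = 1 the prime 5 does not ramify.
Legendre symbol by Euler's criterion: (374/5) ≡ 374^2 ≡ 1 (mod 5), i.e. (374/5) = 1.
(374/5) = 1, so 5 splits.

p splits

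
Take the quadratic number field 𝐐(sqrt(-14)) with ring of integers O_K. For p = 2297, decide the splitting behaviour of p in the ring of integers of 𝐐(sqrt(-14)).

p splits

Since -14 ≢ 1 mod 4, the ring of integers is ℤ[√-14] with discriminant 4·(-14) = -56.
disc(K) = -56 is not divisible by 2297; 2297 is unramified.
Legendre symbol by Euler's criterion: (-14/2297) ≡ (-14)^1148 ≡ 1 (mod 2297), i.e. (-14/2297) = 1.
Legendre symbol 1 ⇒ 2297 is split.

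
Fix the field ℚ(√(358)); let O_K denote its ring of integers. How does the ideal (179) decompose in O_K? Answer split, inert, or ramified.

d = 358 ≡ 2 (mod 4), so O_K = ℤ[√358] and disc(K) = 4d = 1432.
Ramification test: 179 | 1432. The prime 179 ramifies in K.

ramified — (179) = 𝔭²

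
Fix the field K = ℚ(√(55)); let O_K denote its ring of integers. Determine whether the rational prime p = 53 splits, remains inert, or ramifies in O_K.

53 remains inert

Since 55 ≢ 1 mod 4, the ring of integers is ℤ[√55] with discriminant 4·55 = 220.
53 ∤ 220, so 53 is unramified.
Compute (55/53) via Euler: 2^((53-1)/2) mod 53 = 52, so (55/53) = -1.
Legendre symbol -1 ⇒ 53 is inert.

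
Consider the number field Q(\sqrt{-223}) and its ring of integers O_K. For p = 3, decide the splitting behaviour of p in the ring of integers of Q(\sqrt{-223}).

inert — (3) stays prime in O_K

Since -223 ≡ 1 mod 4, the ring of integers is ℤ[(1+√-223)/2] with discriminant -223.
disc(K) = -223 is not divisible by 3; 3 is unramified.
Euler's criterion: (-223)^1 mod 3 = 2. Thus (-223|3) = -1.
d is a non-residue mod p, hence 3 remains inert in O_K.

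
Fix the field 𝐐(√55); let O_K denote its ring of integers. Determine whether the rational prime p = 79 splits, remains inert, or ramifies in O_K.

split — (79) = 𝔭₁𝔭₂ with 𝔭₁ ≠ 𝔭₂

d = 55 ≡ 3 (mod 4), so O_K = ℤ[√55] and disc(K) = 4d = 220.
disc(K) = 220 is not divisible by 79; 79 is unramified.
Legendre symbol by Euler's criterion: (55/79) ≡ 55^39 ≡ 1 (mod 79), i.e. (55/79) = 1.
(55/79) = 1, so 79 splits.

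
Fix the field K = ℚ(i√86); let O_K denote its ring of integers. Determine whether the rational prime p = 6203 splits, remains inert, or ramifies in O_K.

remains prime (inert)

Since -86 ≢ 1 mod 4, the ring of integers is ℤ[√-86] with discriminant 4·(-86) = -344.
6203 ∤ -344, so 6203 is unramified.
Compute (-86/6203) via Euler: 6117^((6203-1)/2) mod 6203 = 6202, so (-86/6203) = -1.
Legendre symbol -1 ⇒ 6203 is inert.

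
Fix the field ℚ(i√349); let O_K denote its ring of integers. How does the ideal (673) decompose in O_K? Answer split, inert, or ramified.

Since -349 ≢ 1 mod 4, the ring of integers is ℤ[√-349] with discriminant 4·(-349) = -1396.
673 ∤ -1396, so 673 is unramified.
Euler's criterion: (-349)^336 mod 673 = 1. Thus (-349|673) = 1.
d is a quadratic residue mod p, hence 673 splits in O_K.

split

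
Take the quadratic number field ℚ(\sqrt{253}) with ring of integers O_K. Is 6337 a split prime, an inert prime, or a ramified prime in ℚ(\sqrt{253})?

d = 253 ≡ 1 (mod 4), so O_K = ℤ[(1+√253)/2] and disc(K) = d = 253.
6337 ∤ 253, so 6337 is unramified.
Compute (253/6337) via Euler: 253^((6337-1)/2) mod 6337 = 1, so (253/6337) = 1.
d is a quadratic residue mod p, hence 6337 splits in O_K.

6337 splits in O_K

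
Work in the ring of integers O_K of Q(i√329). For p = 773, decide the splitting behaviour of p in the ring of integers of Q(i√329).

d = -329 ≡ 3 (mod 4), so O_K = ℤ[√-329] and disc(K) = 4d = -1316.
disc(K) = -1316 is not divisible by 773; 773 is unramified.
Compute (-329/773) via Euler: 444^((773-1)/2) mod 773 = 772, so (-329/773) = -1.
Legendre symbol -1 ⇒ 773 is inert.

inert — (773) stays prime in O_K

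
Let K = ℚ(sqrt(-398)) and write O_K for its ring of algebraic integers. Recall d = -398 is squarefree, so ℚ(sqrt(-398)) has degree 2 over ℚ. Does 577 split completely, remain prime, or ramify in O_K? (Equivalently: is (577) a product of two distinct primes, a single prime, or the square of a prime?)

-398 mod 4 = 2, hence disc K = 4·(-398) = -1592 and O_K = ℤ[√-398].
disc(K) = -1592 is not divisible by 577; 577 is unramified.
(-398/577) = 179^288 mod 577 = 576, giving Legendre symbol -1.
(-398/577) = -1, so 577 is inert.

remains prime (inert)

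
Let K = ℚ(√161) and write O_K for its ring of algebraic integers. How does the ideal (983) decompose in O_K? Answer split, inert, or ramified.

splits completely

d = 161 ≡ 1 (mod 4), so O_K = ℤ[(1+√161)/2] and disc(K) = d = 161.
Since gcd(983, 161) = 1 the prime 983 does not ramify.
(161/983) = 161^491 mod 983 = 1, giving Legendre symbol 1.
d is a quadratic residue mod p, hence 983 splits in O_K.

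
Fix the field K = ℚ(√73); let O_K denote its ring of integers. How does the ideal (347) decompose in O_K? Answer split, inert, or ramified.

347 splits in O_K

73 mod 4 = 1, hence disc K = 73 and O_K = ℤ[(1+√73)/2].
disc(K) = 73 is not divisible by 347; 347 is unramified.
(73/347) = 73^173 mod 347 = 1, giving Legendre symbol 1.
Legendre symbol 1 ⇒ 347 is split.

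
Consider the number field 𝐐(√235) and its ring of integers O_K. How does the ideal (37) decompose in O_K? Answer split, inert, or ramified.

inert — (37) stays prime in O_K

d = 235 ≡ 3 (mod 4), so O_K = ℤ[√235] and disc(K) = 4d = 940.
Since gcd(37, 940) = 1 the prime 37 does not ramify.
Compute (235/37) via Euler: 13^((37-1)/2) mod 37 = 36, so (235/37) = -1.
(235/37) = -1, so 37 is inert.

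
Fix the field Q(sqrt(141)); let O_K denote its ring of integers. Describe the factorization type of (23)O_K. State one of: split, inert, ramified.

141 mod 4 = 1, hence disc K = 141 and O_K = ℤ[(1+√141)/2].
23 ∤ 141, so 23 is unramified.
Legendre symbol by Euler's criterion: (141/23) ≡ 141^11 ≡ 1 (mod 23), i.e. (141/23) = 1.
(141/23) = 1, so 23 splits.

split — (23) = 𝔭₁𝔭₂ with 𝔭₁ ≠ 𝔭₂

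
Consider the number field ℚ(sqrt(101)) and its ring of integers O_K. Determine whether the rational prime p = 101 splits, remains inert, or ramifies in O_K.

101 mod 4 = 1, hence disc K = 101 and O_K = ℤ[(1+√101)/2].
Ramification test: 101 | 101. The prime 101 ramifies in K.

101 is ramified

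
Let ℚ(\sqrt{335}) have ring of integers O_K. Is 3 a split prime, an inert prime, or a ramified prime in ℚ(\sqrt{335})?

335 mod 4 = 3, hence disc K = 4·335 = 1340 and O_K = ℤ[√335].
3 ∤ 1340, so 3 is unramified.
Legendre symbol by Euler's criterion: (335/3) ≡ 335^1 ≡ 2 (mod 3), i.e. (335/3) = -1.
(335/3) = -1, so 3 is inert.

remains prime (inert)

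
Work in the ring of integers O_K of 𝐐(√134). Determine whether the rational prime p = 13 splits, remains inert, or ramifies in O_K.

split — (13) = 𝔭₁𝔭₂ with 𝔭₁ ≠ 𝔭₂

134 mod 4 = 2, hence disc K = 4·134 = 536 and O_K = ℤ[√134].
disc(K) = 536 is not divisible by 13; 13 is unramified.
Compute (134/13) via Euler: 4^((13-1)/2) mod 13 = 1, so (134/13) = 1.
Legendre symbol 1 ⇒ 13 is split.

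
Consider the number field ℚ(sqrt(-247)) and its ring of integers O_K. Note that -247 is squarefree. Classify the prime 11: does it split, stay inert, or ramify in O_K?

-247 mod 4 = 1, hence disc K = -247 and O_K = ℤ[(1+√-247)/2].
Since gcd(11, -247) = 1 the prime 11 does not ramify.
Euler's criterion: (-247)^5 mod 11 = 10. Thus (-247|11) = -1.
Legendre symbol -1 ⇒ 11 is inert.

p is inert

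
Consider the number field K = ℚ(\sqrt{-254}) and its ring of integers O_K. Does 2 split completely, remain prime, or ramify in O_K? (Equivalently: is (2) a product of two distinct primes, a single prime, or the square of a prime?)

d = -254 ≡ 2 (mod 4), so O_K = ℤ[√-254] and disc(K) = 4d = -1016.
Ramification test: 2 | -1016. The prime 2 ramifies in K.

ramified — (2) = 𝔭²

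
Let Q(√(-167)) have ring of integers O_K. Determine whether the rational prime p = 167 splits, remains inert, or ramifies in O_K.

Since -167 ≡ 1 mod 4, the ring of integers is ℤ[(1+√-167)/2] with discriminant -167.
disc(K) = -167 = 167·(-1), so p = 167 is ramified.

ramifies in O_K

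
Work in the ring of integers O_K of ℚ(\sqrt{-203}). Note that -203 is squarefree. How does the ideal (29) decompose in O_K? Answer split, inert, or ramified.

29 is ramified

Since -203 ≡ 1 mod 4, the ring of integers is ℤ[(1+√-203)/2] with discriminant -203.
29 divides disc(K) = -203, so 29 ramifies.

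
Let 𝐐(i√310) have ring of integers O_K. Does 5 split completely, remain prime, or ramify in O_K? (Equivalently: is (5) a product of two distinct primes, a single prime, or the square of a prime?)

ramifies in O_K

d = -310 ≡ 2 (mod 4), so O_K = ℤ[√-310] and disc(K) = 4d = -1240.
5 divides disc(K) = -1240, so 5 ramifies.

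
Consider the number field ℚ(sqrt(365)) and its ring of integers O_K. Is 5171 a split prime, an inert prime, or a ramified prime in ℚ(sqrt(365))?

d = 365 ≡ 1 (mod 4), so O_K = ℤ[(1+√365)/2] and disc(K) = d = 365.
disc(K) = 365 is not divisible by 5171; 5171 is unramified.
Legendre symbol by Euler's criterion: (365/5171) ≡ 365^2585 ≡ 1 (mod 5171), i.e. (365/5171) = 1.
(365/5171) = 1, so 5171 splits.

5171 splits in O_K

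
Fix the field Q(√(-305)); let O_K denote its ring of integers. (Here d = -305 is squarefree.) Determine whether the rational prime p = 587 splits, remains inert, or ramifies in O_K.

-305 mod 4 = 3, hence disc K = 4·(-305) = -1220 and O_K = ℤ[√-305].
Since gcd(587, -1220) = 1 the prime 587 does not ramify.
Compute (-305/587) via Euler: 282^((587-1)/2) mod 587 = 586, so (-305/587) = -1.
d is a non-residue mod p, hence 587 remains inert in O_K.

587 remains inert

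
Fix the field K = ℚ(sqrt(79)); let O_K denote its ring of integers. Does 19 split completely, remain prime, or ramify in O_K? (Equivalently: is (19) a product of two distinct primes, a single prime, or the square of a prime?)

remains prime (inert)

d = 79 ≡ 3 (mod 4), so O_K = ℤ[√79] and disc(K) = 4d = 316.
disc(K) = 316 is not divisible by 19; 19 is unramified.
Legendre symbol by Euler's criterion: (79/19) ≡ 79^9 ≡ 18 (mod 19), i.e. (79/19) = -1.
(79/19) = -1, so 19 is inert.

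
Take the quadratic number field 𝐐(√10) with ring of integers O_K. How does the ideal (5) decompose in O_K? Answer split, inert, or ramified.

p ramifies

Since 10 ≢ 1 mod 4, the ring of integers is ℤ[√10] with discriminant 4·10 = 40.
5 divides disc(K) = 40, so 5 ramifies.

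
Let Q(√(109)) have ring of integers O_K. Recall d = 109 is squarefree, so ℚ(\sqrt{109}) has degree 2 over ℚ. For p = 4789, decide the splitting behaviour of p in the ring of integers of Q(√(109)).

d = 109 ≡ 1 (mod 4), so O_K = ℤ[(1+√109)/2] and disc(K) = d = 109.
disc(K) = 109 is not divisible by 4789; 4789 is unramified.
Euler's criterion: 109^2394 mod 4789 = 1. Thus (109|4789) = 1.
d is a quadratic residue mod p, hence 4789 splits in O_K.

splits completely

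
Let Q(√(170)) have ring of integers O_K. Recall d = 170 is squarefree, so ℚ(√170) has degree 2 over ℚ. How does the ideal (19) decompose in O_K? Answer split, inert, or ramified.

170 mod 4 = 2, hence disc K = 4·170 = 680 and O_K = ℤ[√170].
disc(K) = 680 is not divisible by 19; 19 is unramified.
Legendre symbol by Euler's criterion: (170/19) ≡ 170^9 ≡ 18 (mod 19), i.e. (170/19) = -1.
d is a non-residue mod p, hence 19 remains inert in O_K.

inert — (19) stays prime in O_K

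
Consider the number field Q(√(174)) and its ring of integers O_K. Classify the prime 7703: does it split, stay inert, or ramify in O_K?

p is inert

Since 174 ≢ 1 mod 4, the ring of integers is ℤ[√174] with discriminant 4·174 = 696.
Since gcd(7703, 696) = 1 the prime 7703 does not ramify.
Euler's criterion: 174^3851 mod 7703 = 7702. Thus (174|7703) = -1.
(174/7703) = -1, so 7703 is inert.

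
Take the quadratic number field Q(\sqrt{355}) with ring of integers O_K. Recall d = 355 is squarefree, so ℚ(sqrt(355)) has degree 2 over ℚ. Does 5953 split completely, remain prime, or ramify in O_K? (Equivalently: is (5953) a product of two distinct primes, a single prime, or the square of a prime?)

p is inert

Since 355 ≢ 1 mod 4, the ring of integers is ℤ[√355] with discriminant 4·355 = 1420.
5953 ∤ 1420, so 5953 is unramified.
Legendre symbol by Euler's criterion: (355/5953) ≡ 355^2976 ≡ 5952 (mod 5953), i.e. (355/5953) = -1.
(355/5953) = -1, so 5953 is inert.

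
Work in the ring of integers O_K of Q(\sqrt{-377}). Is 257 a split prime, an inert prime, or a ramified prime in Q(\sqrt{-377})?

split — (257) = 𝔭₁𝔭₂ with 𝔭₁ ≠ 𝔭₂

d = -377 ≡ 3 (mod 4), so O_K = ℤ[√-377] and disc(K) = 4d = -1508.
257 ∤ -1508, so 257 is unramified.
Euler's criterion: (-377)^128 mod 257 = 1. Thus (-377|257) = 1.
d is a quadratic residue mod p, hence 257 splits in O_K.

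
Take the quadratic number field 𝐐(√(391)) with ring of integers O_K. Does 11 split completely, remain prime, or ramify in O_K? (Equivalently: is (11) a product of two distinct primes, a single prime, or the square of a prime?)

391 mod 4 = 3, hence disc K = 4·391 = 1564 and O_K = ℤ[√391].
disc(K) = 1564 is not divisible by 11; 11 is unramified.
Legendre symbol by Euler's criterion: (391/11) ≡ 391^5 ≡ 10 (mod 11), i.e. (391/11) = -1.
Legendre symbol -1 ⇒ 11 is inert.

p is inert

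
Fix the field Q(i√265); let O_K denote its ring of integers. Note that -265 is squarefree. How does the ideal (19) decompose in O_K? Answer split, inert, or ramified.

19 splits in O_K

Since -265 ≢ 1 mod 4, the ring of integers is ℤ[√-265] with discriminant 4·(-265) = -1060.
19 ∤ -1060, so 19 is unramified.
Compute (-265/19) via Euler: 1^((19-1)/2) mod 19 = 1, so (-265/19) = 1.
d is a quadratic residue mod p, hence 19 splits in O_K.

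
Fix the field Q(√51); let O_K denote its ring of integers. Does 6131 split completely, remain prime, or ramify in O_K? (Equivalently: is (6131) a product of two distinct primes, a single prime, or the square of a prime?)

6131 remains inert

d = 51 ≡ 3 (mod 4), so O_K = ℤ[√51] and disc(K) = 4d = 204.
Since gcd(6131, 204) = 1 the prime 6131 does not ramify.
Legendre symbol by Euler's criterion: (51/6131) ≡ 51^3065 ≡ 6130 (mod 6131), i.e. (51/6131) = -1.
(51/6131) = -1, so 6131 is inert.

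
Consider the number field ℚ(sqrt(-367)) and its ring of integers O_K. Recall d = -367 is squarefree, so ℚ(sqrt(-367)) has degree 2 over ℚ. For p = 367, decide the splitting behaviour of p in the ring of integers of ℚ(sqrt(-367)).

p ramifies

-367 mod 4 = 1, hence disc K = -367 and O_K = ℤ[(1+√-367)/2].
Ramification test: 367 | -367. The prime 367 ramifies in K.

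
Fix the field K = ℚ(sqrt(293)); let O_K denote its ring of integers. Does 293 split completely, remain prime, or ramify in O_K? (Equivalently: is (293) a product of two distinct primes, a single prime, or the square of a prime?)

p ramifies

d = 293 ≡ 1 (mod 4), so O_K = ℤ[(1+√293)/2] and disc(K) = d = 293.
293 divides disc(K) = 293, so 293 ramifies.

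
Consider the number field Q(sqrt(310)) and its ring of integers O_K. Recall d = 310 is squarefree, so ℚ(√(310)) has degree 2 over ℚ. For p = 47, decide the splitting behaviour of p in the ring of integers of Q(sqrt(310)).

splits completely

d = 310 ≡ 2 (mod 4), so O_K = ℤ[√310] and disc(K) = 4d = 1240.
Since gcd(47, 1240) = 1 the prime 47 does not ramify.
Euler's criterion: 310^23 mod 47 = 1. Thus (310|47) = 1.
d is a quadratic residue mod p, hence 47 splits in O_K.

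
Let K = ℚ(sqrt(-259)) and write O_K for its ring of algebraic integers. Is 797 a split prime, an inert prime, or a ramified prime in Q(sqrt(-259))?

d = -259 ≡ 1 (mod 4), so O_K = ℤ[(1+√-259)/2] and disc(K) = d = -259.
Since gcd(797, -259) = 1 the prime 797 does not ramify.
(-259/797) = 538^398 mod 797 = 1, giving Legendre symbol 1.
Legendre symbol 1 ⇒ 797 is split.

splits completely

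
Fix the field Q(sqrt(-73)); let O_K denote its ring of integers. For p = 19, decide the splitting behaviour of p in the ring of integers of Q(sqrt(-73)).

-73 mod 4 = 3, hence disc K = 4·(-73) = -292 and O_K = ℤ[√-73].
Since gcd(19, -292) = 1 the prime 19 does not ramify.
Euler's criterion: (-73)^9 mod 19 = 18. Thus (-73|19) = -1.
d is a non-residue mod p, hence 19 remains inert in O_K.

19 remains inert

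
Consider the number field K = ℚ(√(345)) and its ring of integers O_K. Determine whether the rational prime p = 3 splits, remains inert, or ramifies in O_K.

ramified

Since 345 ≡ 1 mod 4, the ring of integers is ℤ[(1+√345)/2] with discriminant 345.
Ramification test: 3 | 345. The prime 3 ramifies in K.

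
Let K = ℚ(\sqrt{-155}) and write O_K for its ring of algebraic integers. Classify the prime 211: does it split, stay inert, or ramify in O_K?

Since -155 ≡ 1 mod 4, the ring of integers is ℤ[(1+√-155)/2] with discriminant -155.
Since gcd(211, -155) = 1 the prime 211 does not ramify.
Legendre symbol by Euler's criterion: (-155/211) ≡ (-155)^105 ≡ 1 (mod 211), i.e. (-155/211) = 1.
Legendre symbol 1 ⇒ 211 is split.

splits completely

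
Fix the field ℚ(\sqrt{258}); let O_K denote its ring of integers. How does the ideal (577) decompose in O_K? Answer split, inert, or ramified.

d = 258 ≡ 2 (mod 4), so O_K = ℤ[√258] and disc(K) = 4d = 1032.
Since gcd(577, 1032) = 1 the prime 577 does not ramify.
Euler's criterion: 258^288 mod 577 = 576. Thus (258|577) = -1.
Legendre symbol -1 ⇒ 577 is inert.

remains prime (inert)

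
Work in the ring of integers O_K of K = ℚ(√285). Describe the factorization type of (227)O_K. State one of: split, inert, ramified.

227 remains inert

285 mod 4 = 1, hence disc K = 285 and O_K = ℤ[(1+√285)/2].
227 ∤ 285, so 227 is unramified.
Compute (285/227) via Euler: 58^((227-1)/2) mod 227 = 226, so (285/227) = -1.
d is a non-residue mod p, hence 227 remains inert in O_K.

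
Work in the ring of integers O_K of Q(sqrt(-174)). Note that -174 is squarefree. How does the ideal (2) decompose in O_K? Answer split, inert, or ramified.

d = -174 ≡ 2 (mod 4), so O_K = ℤ[√-174] and disc(K) = 4d = -696.
Ramification test: 2 | -696. The prime 2 ramifies in K.

2 is ramified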